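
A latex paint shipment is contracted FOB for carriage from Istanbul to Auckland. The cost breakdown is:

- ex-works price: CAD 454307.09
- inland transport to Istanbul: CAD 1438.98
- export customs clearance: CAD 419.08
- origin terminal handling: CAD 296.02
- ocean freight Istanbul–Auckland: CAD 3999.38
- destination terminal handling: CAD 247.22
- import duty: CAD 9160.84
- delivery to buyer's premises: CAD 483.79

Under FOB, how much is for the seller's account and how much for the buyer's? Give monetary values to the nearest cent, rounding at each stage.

FOB: the seller bears costs until goods are on board at the origin port; the buyer bears freight, insurance and all costs thereafter.
Seller's account: goods 454307.09 + inland to port 1438.98 + export clearance 419.08 + origin terminal 296.02 = 456461.17
Buyer's account: freight 3999.38 + destination terminal 247.22 + duty 9160.84 + delivery 483.79 = 13891.23

Seller: CAD 456461.17; buyer: CAD 13891.23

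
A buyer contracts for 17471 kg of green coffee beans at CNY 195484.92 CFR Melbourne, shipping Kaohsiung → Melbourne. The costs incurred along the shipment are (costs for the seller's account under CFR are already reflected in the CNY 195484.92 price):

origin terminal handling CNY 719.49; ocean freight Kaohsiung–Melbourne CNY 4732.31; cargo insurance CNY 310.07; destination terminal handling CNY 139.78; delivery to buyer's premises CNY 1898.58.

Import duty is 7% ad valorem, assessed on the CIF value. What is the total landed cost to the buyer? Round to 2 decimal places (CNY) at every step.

Total landed cost: CNY 211539.00

CFR: the seller pays costs through ocean freight to the destination port, but not insurance.
Already in the invoice (seller's account under CFR): origin terminal, freight — exclude.
CIF value = CFR price + insurance = 195484.92 + 310.07 = 195794.99
Import duty = 195794.99 × 7% = 13705.65
Buyer bears: insurance 310.07 + destination terminal 139.78 + delivery 1898.58 + duty 13705.65 = 16054.08
Landed cost = invoice 195484.92 + 16054.08 = 211539.00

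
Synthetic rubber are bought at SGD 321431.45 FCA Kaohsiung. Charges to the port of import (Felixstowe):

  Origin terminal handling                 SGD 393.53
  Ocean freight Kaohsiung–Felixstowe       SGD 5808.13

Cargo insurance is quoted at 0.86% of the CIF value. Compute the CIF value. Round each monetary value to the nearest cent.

CIF value: SGD 330475.20

Let C be the CIF value. C = FCA price + pre-shipment costs + freight + 0.86% × C
C − 0.86% × C = 321431.45 + 393.53 + 5808.13
0.9914 × C = 327633.11
C = 327633.11 / 0.9914 = 330475.20
Insurance premium = 0.86% × 330475.20 = 2842.09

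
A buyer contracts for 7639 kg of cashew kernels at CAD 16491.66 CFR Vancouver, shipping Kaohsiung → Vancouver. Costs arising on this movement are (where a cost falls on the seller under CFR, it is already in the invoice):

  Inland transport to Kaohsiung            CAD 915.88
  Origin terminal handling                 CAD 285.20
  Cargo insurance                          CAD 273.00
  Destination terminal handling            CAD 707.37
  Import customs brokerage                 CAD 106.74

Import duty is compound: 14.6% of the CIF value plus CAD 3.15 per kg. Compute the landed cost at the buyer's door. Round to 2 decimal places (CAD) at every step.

Total landed cost: CAD 44089.26

CFR: the seller pays costs through ocean freight to the destination port, but not insurance.
Already in the invoice (seller's account under CFR): inland to port, origin terminal — exclude.
CIF value = CFR price + insurance = 16491.66 + 273.00 = 16764.66
Ad valorem component: 16764.66 × 14.6% = 2447.64
Specific component: 7639 × 3.15 = 24062.85
Import duty = 2447.64 + 24062.85 = 26510.49
Buyer bears: insurance 273.00 + destination terminal 707.37 + brokerage 106.74 + duty 26510.49 = 27597.60
Landed cost = invoice 16491.66 + 27597.60 = 44089.26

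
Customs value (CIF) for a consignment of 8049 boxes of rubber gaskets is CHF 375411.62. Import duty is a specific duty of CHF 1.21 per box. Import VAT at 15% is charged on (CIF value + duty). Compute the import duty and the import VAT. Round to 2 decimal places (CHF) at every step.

Import duty: CHF 9739.29; import VAT: CHF 57772.64

Import duty = 8049 × 1.21 = 9739.29
VAT base = CIF + duty = 375411.62 + 9739.29 = 385150.91
Import VAT = 385150.91 × 15% = 57772.64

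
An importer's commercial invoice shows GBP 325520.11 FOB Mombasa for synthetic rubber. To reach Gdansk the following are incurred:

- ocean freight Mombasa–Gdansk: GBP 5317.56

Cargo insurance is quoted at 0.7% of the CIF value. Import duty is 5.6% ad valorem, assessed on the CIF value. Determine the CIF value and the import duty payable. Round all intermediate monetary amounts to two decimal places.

Let C be the CIF value. C = FOB price + freight + 0.7% × C
C − 0.7% × C = 325520.11 + 5317.56
0.993 × C = 330837.67
C = 330837.67 / 0.993 = 333169.86
Insurance premium = 0.7% × 333169.86 = 2332.19
Import duty = 333169.86 × 5.6% = 18657.51

CIF value: GBP 333169.86; import duty: GBP 18657.51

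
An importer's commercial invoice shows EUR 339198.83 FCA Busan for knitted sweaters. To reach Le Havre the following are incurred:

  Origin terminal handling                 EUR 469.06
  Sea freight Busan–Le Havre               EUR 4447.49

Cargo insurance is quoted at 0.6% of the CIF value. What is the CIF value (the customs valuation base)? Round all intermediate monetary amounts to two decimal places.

CIF value: EUR 346192.54

Let C be the CIF value. C = FCA price + pre-shipment costs + freight + 0.6% × C
C − 0.6% × C = 339198.83 + 469.06 + 4447.49
0.994 × C = 344115.38
C = 344115.38 / 0.994 = 346192.54
Insurance premium = 0.6% × 346192.54 = 2077.16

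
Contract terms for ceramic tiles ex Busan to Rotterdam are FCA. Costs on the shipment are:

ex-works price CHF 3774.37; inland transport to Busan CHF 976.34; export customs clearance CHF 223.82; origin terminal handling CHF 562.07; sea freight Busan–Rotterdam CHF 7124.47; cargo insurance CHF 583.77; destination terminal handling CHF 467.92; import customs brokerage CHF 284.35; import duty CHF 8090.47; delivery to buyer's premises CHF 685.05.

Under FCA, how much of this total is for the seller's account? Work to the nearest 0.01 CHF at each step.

Seller's account: CHF 4974.53

FCA: the seller delivers export-cleared goods to the carrier; the buyer bears costs from that point.
Seller's account: goods 3774.37 + inland to port 976.34 + export clearance 223.82 = 4974.53
Buyer's account: origin terminal 562.07 + freight 7124.47 + insurance 583.77 + destination terminal 467.92 + brokerage 284.35 + duty 8090.47 + delivery 685.05 = 17798.10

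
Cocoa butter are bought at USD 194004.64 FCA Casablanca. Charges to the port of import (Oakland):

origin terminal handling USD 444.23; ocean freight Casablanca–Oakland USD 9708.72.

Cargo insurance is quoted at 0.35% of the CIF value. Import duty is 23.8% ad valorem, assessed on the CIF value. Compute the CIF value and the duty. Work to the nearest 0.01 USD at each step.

CIF value: USD 204874.65; import duty: USD 48760.17

Let C be the CIF value. C = FCA price + pre-shipment costs + freight + 0.35% × C
C − 0.35% × C = 194004.64 + 444.23 + 9708.72
0.9965 × C = 204157.59
C = 204157.59 / 0.9965 = 204874.65
Insurance premium = 0.35% × 204874.65 = 717.06
Import duty = 204874.65 × 23.8% = 48760.17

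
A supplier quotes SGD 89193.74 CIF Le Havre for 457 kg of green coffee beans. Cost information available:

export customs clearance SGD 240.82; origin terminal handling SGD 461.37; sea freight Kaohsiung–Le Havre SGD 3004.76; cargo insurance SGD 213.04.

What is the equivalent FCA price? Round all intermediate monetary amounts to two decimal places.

Not relevant to the conversion: export clearance — on the seller under both CIF and FCA; already in the CIF price and stays in the FCA price.
From CIF to FCA, the seller no longer bears: origin terminal, freight, insurance.
FCA price = 89193.74 − 461.37 − 3004.76 − 213.04 = 85514.57

FCA price: SGD 85514.57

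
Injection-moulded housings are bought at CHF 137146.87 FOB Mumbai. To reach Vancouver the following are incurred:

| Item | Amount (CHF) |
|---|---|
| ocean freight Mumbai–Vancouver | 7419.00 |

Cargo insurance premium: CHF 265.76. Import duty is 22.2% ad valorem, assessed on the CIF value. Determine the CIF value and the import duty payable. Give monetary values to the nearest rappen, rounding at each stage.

CIF = FOB price + freight + insurance
CIF = 137146.87 + 7419.00 + 265.76 = 144831.63
Import duty = 144831.63 × 22.2% = 32152.62

CIF value: CHF 144831.63; import duty: CHF 32152.62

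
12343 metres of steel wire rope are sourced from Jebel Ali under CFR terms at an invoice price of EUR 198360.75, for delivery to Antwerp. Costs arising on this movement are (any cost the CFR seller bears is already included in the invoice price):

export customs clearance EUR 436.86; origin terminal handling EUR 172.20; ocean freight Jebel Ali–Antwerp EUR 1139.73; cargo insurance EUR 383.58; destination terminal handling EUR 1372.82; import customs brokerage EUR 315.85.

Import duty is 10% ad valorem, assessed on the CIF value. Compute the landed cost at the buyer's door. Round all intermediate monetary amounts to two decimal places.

CFR: the seller pays costs through ocean freight to the destination port, but not insurance.
Already in the invoice (seller's account under CFR): export clearance, origin terminal, freight — exclude.
CIF value = CFR price + insurance = 198360.75 + 383.58 = 198744.33
Import duty = 198744.33 × 10% = 19874.43
Buyer bears: insurance 383.58 + destination terminal 1372.82 + brokerage 315.85 + duty 19874.43 = 21946.68
Landed cost = invoice 198360.75 + 21946.68 = 220307.43

Total landed cost: EUR 220307.43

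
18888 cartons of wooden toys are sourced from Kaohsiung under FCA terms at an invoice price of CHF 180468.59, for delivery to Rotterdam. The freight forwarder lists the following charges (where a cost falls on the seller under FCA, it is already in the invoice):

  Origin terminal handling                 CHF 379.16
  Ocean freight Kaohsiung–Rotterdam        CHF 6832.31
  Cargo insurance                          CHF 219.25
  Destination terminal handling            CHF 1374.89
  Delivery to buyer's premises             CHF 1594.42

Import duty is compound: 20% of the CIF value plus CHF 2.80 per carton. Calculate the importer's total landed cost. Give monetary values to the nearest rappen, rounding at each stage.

Total landed cost: CHF 281334.88

FCA: the seller delivers export-cleared goods to the carrier; the buyer bears costs from that point.
CIF value = FCA price + origin terminal + freight + insurance = 180468.59 + 379.16 + 6832.31 + 219.25 = 187899.31
Ad valorem component: 187899.31 × 20% = 37579.86
Specific component: 18888 × 2.80 = 52886.40
Import duty = 37579.86 + 52886.40 = 90466.26
Buyer bears: origin terminal 379.16 + freight 6832.31 + insurance 219.25 + destination terminal 1374.89 + delivery 1594.42 + duty 90466.26 = 100866.29
Landed cost = invoice 180468.59 + 100866.29 = 281334.88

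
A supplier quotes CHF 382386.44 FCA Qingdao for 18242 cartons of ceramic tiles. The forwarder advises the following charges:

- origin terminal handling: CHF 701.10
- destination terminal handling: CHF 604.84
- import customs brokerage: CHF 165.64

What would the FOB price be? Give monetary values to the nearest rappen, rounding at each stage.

Not relevant to the conversion: destination terminal, brokerage — on the buyer under both terms; not part of either seller's price.
From FCA to FOB, the seller additionally bears: origin terminal.
FOB price = 382386.44 + 701.10 = 383087.54

FOB price: CHF 383087.54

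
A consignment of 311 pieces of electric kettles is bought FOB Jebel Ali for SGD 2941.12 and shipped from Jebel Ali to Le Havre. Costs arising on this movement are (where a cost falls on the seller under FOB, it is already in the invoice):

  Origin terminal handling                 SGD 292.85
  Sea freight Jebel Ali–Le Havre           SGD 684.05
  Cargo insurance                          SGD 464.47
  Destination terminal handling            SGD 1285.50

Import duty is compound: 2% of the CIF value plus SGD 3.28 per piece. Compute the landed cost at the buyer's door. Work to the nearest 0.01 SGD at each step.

Total landed cost: SGD 6477.01

FOB: the seller bears costs until goods are on board at the origin port; the buyer bears freight, insurance and all costs thereafter.
Already in the invoice (seller's account under FOB): origin terminal — exclude.
CIF value = FOB price + freight + insurance = 2941.12 + 684.05 + 464.47 = 4089.64
Ad valorem component: 4089.64 × 2% = 81.79
Specific component: 311 × 3.28 = 1020.08
Import duty = 81.79 + 1020.08 = 1101.87
Buyer bears: freight 684.05 + insurance 464.47 + destination terminal 1285.50 + duty 1101.87 = 3535.89
Landed cost = invoice 2941.12 + 3535.89 = 6477.01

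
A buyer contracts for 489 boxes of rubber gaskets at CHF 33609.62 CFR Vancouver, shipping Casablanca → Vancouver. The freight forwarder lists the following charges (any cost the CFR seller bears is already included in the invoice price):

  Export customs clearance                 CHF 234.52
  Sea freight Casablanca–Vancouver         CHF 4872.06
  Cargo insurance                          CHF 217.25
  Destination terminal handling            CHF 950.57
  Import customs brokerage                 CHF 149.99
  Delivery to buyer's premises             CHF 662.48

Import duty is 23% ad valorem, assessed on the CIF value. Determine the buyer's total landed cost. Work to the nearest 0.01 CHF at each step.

CFR: the seller pays costs through ocean freight to the destination port, but not insurance.
Already in the invoice (seller's account under CFR): export clearance, freight — exclude.
CIF value = CFR price + insurance = 33609.62 + 217.25 = 33826.87
Import duty = 33826.87 × 23% = 7780.18
Buyer bears: insurance 217.25 + destination terminal 950.57 + brokerage 149.99 + delivery 662.48 + duty 7780.18 = 9760.47
Landed cost = invoice 33609.62 + 9760.47 = 43370.09

Total landed cost: CHF 43370.09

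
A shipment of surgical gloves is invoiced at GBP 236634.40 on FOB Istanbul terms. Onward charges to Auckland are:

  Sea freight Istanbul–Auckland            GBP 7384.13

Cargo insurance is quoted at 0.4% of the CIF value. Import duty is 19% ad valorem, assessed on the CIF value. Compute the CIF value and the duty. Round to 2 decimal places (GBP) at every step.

Let C be the CIF value. C = FOB price + freight + 0.4% × C
C − 0.4% × C = 236634.40 + 7384.13
0.996 × C = 244018.53
C = 244018.53 / 0.996 = 244998.52
Insurance premium = 0.4% × 244998.52 = 979.99
Import duty = 244998.52 × 19% = 46549.72

CIF value: GBP 244998.52; import duty: GBP 46549.72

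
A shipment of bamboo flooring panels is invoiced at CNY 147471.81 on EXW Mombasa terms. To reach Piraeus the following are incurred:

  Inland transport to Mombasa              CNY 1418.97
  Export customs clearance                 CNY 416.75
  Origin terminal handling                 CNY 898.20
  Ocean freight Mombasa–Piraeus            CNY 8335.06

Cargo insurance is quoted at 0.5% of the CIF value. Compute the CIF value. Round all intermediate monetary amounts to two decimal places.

CIF value: CNY 159337.48

Let C be the CIF value. C = EXW price + pre-shipment costs + freight + 0.5% × C
C − 0.5% × C = 147471.81 + 1418.97 + 416.75 + 898.20 + 8335.06
0.995 × C = 158540.79
C = 158540.79 / 0.995 = 159337.48
Insurance premium = 0.5% × 159337.48 = 796.69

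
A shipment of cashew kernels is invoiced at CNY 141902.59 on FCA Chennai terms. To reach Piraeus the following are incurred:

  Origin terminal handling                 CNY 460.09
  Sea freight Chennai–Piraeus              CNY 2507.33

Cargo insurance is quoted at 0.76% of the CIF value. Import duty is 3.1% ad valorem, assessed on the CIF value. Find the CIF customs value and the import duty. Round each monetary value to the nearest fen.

CIF value: CNY 145979.45; import duty: CNY 4525.36

Let C be the CIF value. C = FCA price + pre-shipment costs + freight + 0.76% × C
C − 0.76% × C = 141902.59 + 460.09 + 2507.33
0.9924 × C = 144870.01
C = 144870.01 / 0.9924 = 145979.45
Insurance premium = 0.76% × 145979.45 = 1109.44
Import duty = 145979.45 × 3.1% = 4525.36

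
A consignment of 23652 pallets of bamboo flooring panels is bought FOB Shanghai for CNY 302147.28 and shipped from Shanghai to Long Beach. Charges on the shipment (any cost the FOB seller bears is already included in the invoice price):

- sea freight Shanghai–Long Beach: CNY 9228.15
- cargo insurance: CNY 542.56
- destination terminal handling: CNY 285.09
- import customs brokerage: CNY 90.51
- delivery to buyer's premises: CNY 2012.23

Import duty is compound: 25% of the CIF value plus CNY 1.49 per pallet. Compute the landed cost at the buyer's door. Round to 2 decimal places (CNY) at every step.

Total landed cost: CNY 427526.80

FOB: the seller bears costs until goods are on board at the origin port; the buyer bears freight, insurance and all costs thereafter.
CIF value = FOB price + freight + insurance = 302147.28 + 9228.15 + 542.56 = 311917.99
Ad valorem component: 311917.99 × 25% = 77979.50
Specific component: 23652 × 1.49 = 35241.48
Import duty = 77979.50 + 35241.48 = 113220.98
Buyer bears: freight 9228.15 + insurance 542.56 + destination terminal 285.09 + brokerage 90.51 + delivery 2012.23 + duty 113220.98 = 125379.52
Landed cost = invoice 302147.28 + 125379.52 = 427526.80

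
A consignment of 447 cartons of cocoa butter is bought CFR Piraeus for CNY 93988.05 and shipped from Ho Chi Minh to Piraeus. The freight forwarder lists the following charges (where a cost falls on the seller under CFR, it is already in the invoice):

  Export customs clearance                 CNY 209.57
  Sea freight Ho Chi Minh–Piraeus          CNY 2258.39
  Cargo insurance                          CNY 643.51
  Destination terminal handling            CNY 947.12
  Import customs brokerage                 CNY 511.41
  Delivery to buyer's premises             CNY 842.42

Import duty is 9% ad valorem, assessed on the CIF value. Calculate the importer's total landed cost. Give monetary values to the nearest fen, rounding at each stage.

Total landed cost: CNY 105449.35

CFR: the seller pays costs through ocean freight to the destination port, but not insurance.
Already in the invoice (seller's account under CFR): export clearance, freight — exclude.
CIF value = CFR price + insurance = 93988.05 + 643.51 = 94631.56
Import duty = 94631.56 × 9% = 8516.84
Buyer bears: insurance 643.51 + destination terminal 947.12 + brokerage 511.41 + delivery 842.42 + duty 8516.84 = 11461.30
Landed cost = invoice 93988.05 + 11461.30 = 105449.35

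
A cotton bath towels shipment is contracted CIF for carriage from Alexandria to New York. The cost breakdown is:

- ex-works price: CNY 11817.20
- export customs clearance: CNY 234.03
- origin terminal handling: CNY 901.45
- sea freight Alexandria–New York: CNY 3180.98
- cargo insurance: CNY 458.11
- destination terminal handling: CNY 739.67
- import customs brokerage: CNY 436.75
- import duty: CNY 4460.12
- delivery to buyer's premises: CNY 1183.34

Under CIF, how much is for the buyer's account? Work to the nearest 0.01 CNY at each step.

CIF: the seller pays costs through ocean freight and marine insurance to the destination port.
Seller's account: goods 11817.20 + export clearance 234.03 + origin terminal 901.45 + freight 3180.98 + insurance 458.11 = 16591.77
Buyer's account: destination terminal 739.67 + brokerage 436.75 + duty 4460.12 + delivery 1183.34 = 6819.88

Buyer's account: CNY 6819.88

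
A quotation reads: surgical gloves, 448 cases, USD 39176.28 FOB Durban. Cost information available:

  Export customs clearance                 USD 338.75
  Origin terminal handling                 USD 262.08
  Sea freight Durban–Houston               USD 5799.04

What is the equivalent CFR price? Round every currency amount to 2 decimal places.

Not relevant to the conversion: export clearance, origin terminal — on the seller under both FOB and CFR; already in the FOB price and stays in the CFR price.
From FOB to CFR, the seller additionally bears: freight.
CFR price = 39176.28 + 5799.04 = 44975.32

CFR price: USD 44975.32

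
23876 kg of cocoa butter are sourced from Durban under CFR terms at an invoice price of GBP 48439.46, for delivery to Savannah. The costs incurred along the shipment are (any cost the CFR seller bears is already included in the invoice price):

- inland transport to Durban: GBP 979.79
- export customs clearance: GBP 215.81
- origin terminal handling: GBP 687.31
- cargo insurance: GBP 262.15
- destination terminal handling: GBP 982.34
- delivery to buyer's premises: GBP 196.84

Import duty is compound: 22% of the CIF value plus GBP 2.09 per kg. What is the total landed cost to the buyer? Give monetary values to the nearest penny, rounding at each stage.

CFR: the seller pays costs through ocean freight to the destination port, but not insurance.
Already in the invoice (seller's account under CFR): inland to port, export clearance, origin terminal — exclude.
CIF value = CFR price + insurance = 48439.46 + 262.15 = 48701.61
Ad valorem component: 48701.61 × 22% = 10714.35
Specific component: 23876 × 2.09 = 49900.84
Import duty = 10714.35 + 49900.84 = 60615.19
Buyer bears: insurance 262.15 + destination terminal 982.34 + delivery 196.84 + duty 60615.19 = 62056.52
Landed cost = invoice 48439.46 + 62056.52 = 110495.98

Total landed cost: GBP 110495.98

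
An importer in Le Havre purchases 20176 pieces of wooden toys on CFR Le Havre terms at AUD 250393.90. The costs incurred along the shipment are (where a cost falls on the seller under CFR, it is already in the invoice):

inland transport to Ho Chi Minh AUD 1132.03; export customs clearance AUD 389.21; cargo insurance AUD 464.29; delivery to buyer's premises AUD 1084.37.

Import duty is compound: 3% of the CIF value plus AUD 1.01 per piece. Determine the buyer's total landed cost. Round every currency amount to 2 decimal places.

Total landed cost: AUD 279846.07

CFR: the seller pays costs through ocean freight to the destination port, but not insurance.
Already in the invoice (seller's account under CFR): inland to port, export clearance — exclude.
CIF value = CFR price + insurance = 250393.90 + 464.29 = 250858.19
Ad valorem component: 250858.19 × 3% = 7525.75
Specific component: 20176 × 1.01 = 20377.76
Import duty = 7525.75 + 20377.76 = 27903.51
Buyer bears: insurance 464.29 + delivery 1084.37 + duty 27903.51 = 29452.17
Landed cost = invoice 250393.90 + 29452.17 = 279846.07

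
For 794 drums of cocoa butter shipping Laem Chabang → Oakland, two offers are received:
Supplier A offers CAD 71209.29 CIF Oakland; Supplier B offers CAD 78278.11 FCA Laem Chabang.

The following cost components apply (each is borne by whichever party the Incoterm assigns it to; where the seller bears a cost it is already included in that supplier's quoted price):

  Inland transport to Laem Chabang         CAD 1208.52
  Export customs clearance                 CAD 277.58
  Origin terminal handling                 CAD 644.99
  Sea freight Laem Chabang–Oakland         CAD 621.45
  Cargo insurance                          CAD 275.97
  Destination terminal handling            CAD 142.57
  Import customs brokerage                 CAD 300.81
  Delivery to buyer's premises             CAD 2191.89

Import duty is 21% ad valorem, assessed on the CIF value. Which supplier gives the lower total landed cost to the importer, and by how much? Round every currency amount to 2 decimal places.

Supplier A (CIF):
The CIF price already equals the CIF value: 71209.29
Import duty = 71209.29 × 21% = 14953.95
Buyer bears (A): 142.57 + 300.81 + 2191.89 = 2635.27
Landed cost (A) = invoice 71209.29 + 2635.27 + duty 14953.95 = 88798.51
Supplier B (FCA):
CIF value = FCA price + origin terminal + freight + insurance = 78278.11 + 644.99 + 621.45 + 275.97 = 79820.52
Import duty = 79820.52 × 21% = 16762.31
Buyer bears (B): 644.99 + 621.45 + 275.97 + 142.57 + 300.81 + 2191.89 = 4177.68
Landed cost (B) = invoice 78278.11 + 4177.68 + duty 16762.31 = 99218.10
Difference = |88798.51 − 99218.10| = 10419.59

Supplier A is cheaper by CAD 10419.59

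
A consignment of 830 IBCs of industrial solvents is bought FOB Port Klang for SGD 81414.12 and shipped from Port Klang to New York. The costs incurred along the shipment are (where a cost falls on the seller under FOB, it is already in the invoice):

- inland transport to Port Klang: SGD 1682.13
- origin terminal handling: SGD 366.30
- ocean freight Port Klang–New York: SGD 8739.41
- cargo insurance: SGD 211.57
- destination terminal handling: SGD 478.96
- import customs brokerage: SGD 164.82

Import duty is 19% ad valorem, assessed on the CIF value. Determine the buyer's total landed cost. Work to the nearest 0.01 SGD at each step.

Total landed cost: SGD 108178.25

FOB: the seller bears costs until goods are on board at the origin port; the buyer bears freight, insurance and all costs thereafter.
Already in the invoice (seller's account under FOB): inland to port, origin terminal — exclude.
CIF value = FOB price + freight + insurance = 81414.12 + 8739.41 + 211.57 = 90365.10
Import duty = 90365.10 × 19% = 17169.37
Buyer bears: freight 8739.41 + insurance 211.57 + destination terminal 478.96 + brokerage 164.82 + duty 17169.37 = 26764.13
Landed cost = invoice 81414.12 + 26764.13 = 108178.25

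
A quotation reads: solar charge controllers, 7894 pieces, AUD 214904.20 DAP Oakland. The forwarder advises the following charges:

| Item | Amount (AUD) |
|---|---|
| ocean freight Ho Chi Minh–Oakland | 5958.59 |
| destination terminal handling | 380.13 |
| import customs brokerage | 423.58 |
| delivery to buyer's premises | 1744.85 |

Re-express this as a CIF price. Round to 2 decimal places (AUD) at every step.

CIF price: AUD 212779.22

Not relevant to the conversion: freight — on the seller under both DAP and CIF; already in the DAP price and stays in the CIF price. brokerage — on the buyer under both terms; not part of either seller's price.
From DAP to CIF, the seller no longer bears: destination terminal, delivery.
CIF price = 214904.20 − 380.13 − 1744.85 = 212779.22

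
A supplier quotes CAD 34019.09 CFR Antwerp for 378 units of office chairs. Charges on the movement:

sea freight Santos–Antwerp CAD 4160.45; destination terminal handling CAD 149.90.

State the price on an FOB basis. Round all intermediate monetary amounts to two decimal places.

FOB price: CAD 29858.64

Not relevant to the conversion: destination terminal — on the buyer under both terms; not part of either seller's price.
From CFR to FOB, the seller no longer bears: freight.
FOB price = 34019.09 − 4160.45 = 29858.64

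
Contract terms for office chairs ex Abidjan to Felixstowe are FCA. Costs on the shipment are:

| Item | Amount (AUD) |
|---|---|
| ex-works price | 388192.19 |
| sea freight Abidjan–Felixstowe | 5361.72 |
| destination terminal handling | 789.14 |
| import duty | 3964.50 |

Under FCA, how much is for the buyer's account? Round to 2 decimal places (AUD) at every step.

Buyer's account: AUD 10115.36

FCA: the seller delivers export-cleared goods to the carrier; the buyer bears costs from that point.
Seller's account: goods 388192.19 = 388192.19
Buyer's account: freight 5361.72 + destination terminal 789.14 + duty 3964.50 = 10115.36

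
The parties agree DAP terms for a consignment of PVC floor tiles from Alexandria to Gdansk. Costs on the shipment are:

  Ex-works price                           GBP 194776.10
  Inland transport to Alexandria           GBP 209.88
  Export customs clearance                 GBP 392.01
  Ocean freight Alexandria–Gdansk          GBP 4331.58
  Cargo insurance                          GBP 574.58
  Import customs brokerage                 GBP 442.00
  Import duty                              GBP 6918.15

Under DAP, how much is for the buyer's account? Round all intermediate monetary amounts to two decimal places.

DAP: the seller bears all costs to the named destination except import duty and clearance.
Seller's account: goods 194776.10 + inland to port 209.88 + export clearance 392.01 + freight 4331.58 + insurance 574.58 = 200284.15
Buyer's account: brokerage 442.00 + duty 6918.15 = 7360.15

Buyer's account: GBP 7360.15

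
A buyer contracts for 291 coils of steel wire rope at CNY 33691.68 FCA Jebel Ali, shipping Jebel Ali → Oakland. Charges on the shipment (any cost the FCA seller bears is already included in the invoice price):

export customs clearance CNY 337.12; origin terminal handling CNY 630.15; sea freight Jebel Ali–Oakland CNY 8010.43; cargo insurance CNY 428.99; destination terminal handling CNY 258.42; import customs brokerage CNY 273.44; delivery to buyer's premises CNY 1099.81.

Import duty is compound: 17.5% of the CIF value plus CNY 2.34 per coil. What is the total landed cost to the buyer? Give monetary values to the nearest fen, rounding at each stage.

Total landed cost: CNY 52557.08

FCA: the seller delivers export-cleared goods to the carrier; the buyer bears costs from that point.
Already in the invoice (seller's account under FCA): export clearance — exclude.
CIF value = FCA price + origin terminal + freight + insurance = 33691.68 + 630.15 + 8010.43 + 428.99 = 42761.25
Ad valorem component: 42761.25 × 17.5% = 7483.22
Specific component: 291 × 2.34 = 680.94
Import duty = 7483.22 + 680.94 = 8164.16
Buyer bears: origin terminal 630.15 + freight 8010.43 + insurance 428.99 + destination terminal 258.42 + brokerage 273.44 + delivery 1099.81 + duty 8164.16 = 18865.40
Landed cost = invoice 33691.68 + 18865.40 = 52557.08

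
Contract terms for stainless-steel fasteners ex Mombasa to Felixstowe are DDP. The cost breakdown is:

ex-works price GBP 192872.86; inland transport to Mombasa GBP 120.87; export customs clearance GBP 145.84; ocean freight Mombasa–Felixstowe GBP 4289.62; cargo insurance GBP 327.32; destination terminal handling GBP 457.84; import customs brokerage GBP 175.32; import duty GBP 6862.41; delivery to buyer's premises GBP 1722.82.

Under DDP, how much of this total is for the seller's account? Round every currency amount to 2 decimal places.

Seller's account: GBP 206974.90

DDP: the seller bears all costs including import duty.
Seller's account: goods 192872.86 + inland to port 120.87 + export clearance 145.84 + freight 4289.62 + insurance 327.32 + destination terminal 457.84 + brokerage 175.32 + duty 6862.41 + delivery 1722.82 = 206974.90
Buyer's account: 0.00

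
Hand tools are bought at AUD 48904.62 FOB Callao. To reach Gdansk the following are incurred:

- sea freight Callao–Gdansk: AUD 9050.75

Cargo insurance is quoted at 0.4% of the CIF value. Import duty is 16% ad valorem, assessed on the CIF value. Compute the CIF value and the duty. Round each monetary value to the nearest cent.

Let C be the CIF value. C = FOB price + freight + 0.4% × C
C − 0.4% × C = 48904.62 + 9050.75
0.996 × C = 57955.37
C = 57955.37 / 0.996 = 58188.12
Insurance premium = 0.4% × 58188.12 = 232.75
Import duty = 58188.12 × 16% = 9310.10

CIF value: AUD 58188.12; import duty: AUD 9310.10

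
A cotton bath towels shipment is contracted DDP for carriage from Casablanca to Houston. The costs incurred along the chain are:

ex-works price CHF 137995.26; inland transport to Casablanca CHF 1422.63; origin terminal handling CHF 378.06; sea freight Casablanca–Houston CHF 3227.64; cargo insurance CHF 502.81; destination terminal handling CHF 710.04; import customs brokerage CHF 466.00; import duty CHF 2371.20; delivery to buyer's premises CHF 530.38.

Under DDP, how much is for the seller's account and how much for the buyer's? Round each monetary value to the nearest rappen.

DDP: the seller bears all costs including import duty.
Seller's account: goods 137995.26 + inland to port 1422.63 + origin terminal 378.06 + freight 3227.64 + insurance 502.81 + destination terminal 710.04 + brokerage 466.00 + duty 2371.20 + delivery 530.38 = 147604.02
Buyer's account: 0.00

Seller: CHF 147604.02; buyer: CHF 0.00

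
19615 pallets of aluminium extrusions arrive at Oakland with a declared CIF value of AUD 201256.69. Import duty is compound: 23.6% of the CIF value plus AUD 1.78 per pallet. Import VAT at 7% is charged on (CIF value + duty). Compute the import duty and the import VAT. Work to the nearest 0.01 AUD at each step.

Import duty: AUD 82411.28; import VAT: AUD 19856.76

Ad valorem component: 201256.69 × 23.6% = 47496.58
Specific component: 19615 × 1.78 = 34914.70
Import duty = 47496.58 + 34914.70 = 82411.28
VAT base = CIF + duty = 201256.69 + 82411.28 = 283667.97
Import VAT = 283667.97 × 7% = 19856.76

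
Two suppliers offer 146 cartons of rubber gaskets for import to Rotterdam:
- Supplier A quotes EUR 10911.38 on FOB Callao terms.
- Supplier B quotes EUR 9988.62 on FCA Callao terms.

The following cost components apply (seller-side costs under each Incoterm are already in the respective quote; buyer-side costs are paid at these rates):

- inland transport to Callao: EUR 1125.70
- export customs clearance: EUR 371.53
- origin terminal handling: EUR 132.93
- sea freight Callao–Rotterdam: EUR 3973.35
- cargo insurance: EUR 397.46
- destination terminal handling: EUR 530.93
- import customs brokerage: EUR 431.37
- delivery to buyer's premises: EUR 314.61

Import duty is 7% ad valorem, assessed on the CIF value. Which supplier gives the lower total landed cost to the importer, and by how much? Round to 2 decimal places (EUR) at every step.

Supplier B is cheaper by EUR 845.11

Supplier A (FOB):
CIF value = FOB price + freight + insurance = 10911.38 + 3973.35 + 397.46 = 15282.19
Import duty = 15282.19 × 7% = 1069.75
Buyer bears (A): 3973.35 + 397.46 + 530.93 + 431.37 + 314.61 = 5647.72
Landed cost (A) = invoice 10911.38 + 5647.72 + duty 1069.75 = 17628.85
Supplier B (FCA):
CIF value = FCA price + origin terminal + freight + insurance = 9988.62 + 132.93 + 3973.35 + 397.46 = 14492.36
Import duty = 14492.36 × 7% = 1014.47
Buyer bears (B): 132.93 + 3973.35 + 397.46 + 530.93 + 431.37 + 314.61 = 5780.65
Landed cost (B) = invoice 9988.62 + 5780.65 + duty 1014.47 = 16783.74
Difference = |17628.85 − 16783.74| = 845.11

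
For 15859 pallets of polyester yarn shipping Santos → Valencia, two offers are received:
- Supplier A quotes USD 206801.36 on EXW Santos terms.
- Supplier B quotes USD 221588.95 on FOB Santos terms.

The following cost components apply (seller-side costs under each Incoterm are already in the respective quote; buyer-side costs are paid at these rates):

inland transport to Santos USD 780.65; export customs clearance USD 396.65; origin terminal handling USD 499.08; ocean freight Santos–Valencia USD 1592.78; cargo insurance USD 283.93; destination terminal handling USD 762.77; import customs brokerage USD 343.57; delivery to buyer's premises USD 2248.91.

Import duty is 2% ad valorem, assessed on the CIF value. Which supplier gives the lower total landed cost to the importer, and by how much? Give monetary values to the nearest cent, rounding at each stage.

Supplier A (EXW):
CIF value = EXW price + inland to port + export clearance + origin terminal + freight + insurance = 206801.36 + 780.65 + 396.65 + 499.08 + 1592.78 + 283.93 = 210354.45
Import duty = 210354.45 × 2% = 4207.09
Buyer bears (A): 780.65 + 396.65 + 499.08 + 1592.78 + 283.93 + 762.77 + 343.57 + 2248.91 = 6908.34
Landed cost (A) = invoice 206801.36 + 6908.34 + duty 4207.09 = 217916.79
Supplier B (FOB):
CIF value = FOB price + freight + insurance = 221588.95 + 1592.78 + 283.93 = 223465.66
Import duty = 223465.66 × 2% = 4469.31
Buyer bears (B): 1592.78 + 283.93 + 762.77 + 343.57 + 2248.91 = 5231.96
Landed cost (B) = invoice 221588.95 + 5231.96 + duty 4469.31 = 231290.22
Difference = |217916.79 − 231290.22| = 13373.43

Supplier A is cheaper by USD 13373.43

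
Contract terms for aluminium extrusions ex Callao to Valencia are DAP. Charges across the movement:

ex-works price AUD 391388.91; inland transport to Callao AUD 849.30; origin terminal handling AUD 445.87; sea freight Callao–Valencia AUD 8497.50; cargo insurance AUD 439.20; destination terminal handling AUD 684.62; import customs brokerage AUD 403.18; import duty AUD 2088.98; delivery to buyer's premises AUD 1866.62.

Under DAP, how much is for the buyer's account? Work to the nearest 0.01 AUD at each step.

DAP: the seller bears all costs to the named destination except import duty and clearance.
Seller's account: goods 391388.91 + inland to port 849.30 + origin terminal 445.87 + freight 8497.50 + insurance 439.20 + destination terminal 684.62 + delivery 1866.62 = 404172.02
Buyer's account: brokerage 403.18 + duty 2088.98 = 2492.16

Buyer's account: AUD 2492.16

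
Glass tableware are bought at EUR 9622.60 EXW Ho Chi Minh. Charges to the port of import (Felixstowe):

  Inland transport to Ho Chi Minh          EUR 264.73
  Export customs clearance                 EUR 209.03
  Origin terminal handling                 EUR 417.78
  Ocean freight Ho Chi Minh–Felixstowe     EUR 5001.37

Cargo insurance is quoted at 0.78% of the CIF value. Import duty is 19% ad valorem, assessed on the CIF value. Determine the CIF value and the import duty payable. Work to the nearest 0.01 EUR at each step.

CIF value: EUR 15637.48; import duty: EUR 2971.12

Let C be the CIF value. C = EXW price + pre-shipment costs + freight + 0.78% × C
C − 0.78% × C = 9622.60 + 264.73 + 209.03 + 417.78 + 5001.37
0.9922 × C = 15515.51
C = 15515.51 / 0.9922 = 15637.48
Insurance premium = 0.78% × 15637.48 = 121.97
Import duty = 15637.48 × 19% = 2971.12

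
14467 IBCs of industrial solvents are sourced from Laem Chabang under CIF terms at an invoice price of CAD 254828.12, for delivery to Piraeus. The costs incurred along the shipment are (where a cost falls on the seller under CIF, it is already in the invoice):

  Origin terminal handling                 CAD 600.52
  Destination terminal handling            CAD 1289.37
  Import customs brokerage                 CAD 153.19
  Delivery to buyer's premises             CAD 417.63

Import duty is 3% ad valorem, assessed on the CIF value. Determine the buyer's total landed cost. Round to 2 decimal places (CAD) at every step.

CIF: the seller pays costs through ocean freight and marine insurance to the destination port.
Already in the invoice (seller's account under CIF): origin terminal — exclude.
The CIF price already equals the CIF value: 254828.12
Import duty = 254828.12 × 3% = 7644.84
Buyer bears: destination terminal 1289.37 + brokerage 153.19 + delivery 417.63 + duty 7644.84 = 9505.03
Landed cost = invoice 254828.12 + 9505.03 = 264333.15

Total landed cost: CAD 264333.15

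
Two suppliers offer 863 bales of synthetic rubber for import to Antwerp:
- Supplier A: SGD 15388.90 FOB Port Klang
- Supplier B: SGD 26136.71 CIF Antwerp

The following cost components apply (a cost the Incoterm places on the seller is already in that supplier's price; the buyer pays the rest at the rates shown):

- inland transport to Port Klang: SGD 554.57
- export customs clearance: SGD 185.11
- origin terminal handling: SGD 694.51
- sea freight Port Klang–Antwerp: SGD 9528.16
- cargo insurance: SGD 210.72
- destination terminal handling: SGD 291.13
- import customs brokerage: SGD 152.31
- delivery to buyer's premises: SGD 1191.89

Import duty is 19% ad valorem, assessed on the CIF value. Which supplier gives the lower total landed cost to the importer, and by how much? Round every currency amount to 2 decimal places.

Supplier A (FOB):
CIF value = FOB price + freight + insurance = 15388.90 + 9528.16 + 210.72 = 25127.78
Import duty = 25127.78 × 19% = 4774.28
Buyer bears (A): 9528.16 + 210.72 + 291.13 + 152.31 + 1191.89 = 11374.21
Landed cost (A) = invoice 15388.90 + 11374.21 + duty 4774.28 = 31537.39
Supplier B (CIF):
The CIF price already equals the CIF value: 26136.71
Import duty = 26136.71 × 19% = 4965.97
Buyer bears (B): 291.13 + 152.31 + 1191.89 = 1635.33
Landed cost (B) = invoice 26136.71 + 1635.33 + duty 4965.97 = 32738.01
Difference = |31537.39 − 32738.01| = 1200.62

Supplier A is cheaper by SGD 1200.62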